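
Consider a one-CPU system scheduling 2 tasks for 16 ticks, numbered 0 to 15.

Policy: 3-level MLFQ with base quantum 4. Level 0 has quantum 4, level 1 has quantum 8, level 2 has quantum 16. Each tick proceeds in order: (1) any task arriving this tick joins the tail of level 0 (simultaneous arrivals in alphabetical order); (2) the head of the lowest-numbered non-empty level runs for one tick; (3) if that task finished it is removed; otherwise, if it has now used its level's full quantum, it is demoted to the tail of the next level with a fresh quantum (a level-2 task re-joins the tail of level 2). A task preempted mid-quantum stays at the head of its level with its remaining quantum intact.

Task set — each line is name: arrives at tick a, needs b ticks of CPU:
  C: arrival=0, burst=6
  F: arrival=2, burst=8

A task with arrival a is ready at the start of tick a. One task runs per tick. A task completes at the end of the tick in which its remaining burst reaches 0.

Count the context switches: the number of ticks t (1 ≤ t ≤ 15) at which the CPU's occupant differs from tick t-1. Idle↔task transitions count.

context switches = 4

t=0: L0/L1/L2 = C/-/- → run C
t=1: L0/L1/L2 = C/-/- → run C
t=2: L0/L1/L2 = CF/-/- → run C
t=3: L0/L1/L2 = CF/-/- → run C
t=4: L0/L1/L2 = F/C/- → run F
t=5: L0/L1/L2 = F/C/- → run F
t=6: L0/L1/L2 = F/C/- → run F
t=7: L0/L1/L2 = F/C/- → run F
t=8: L0/L1/L2 = -/CF/- → run C
t=9: L0/L1/L2 = -/CF/- → run C
t=10: L0/L1/L2 = -/F/- → run F
t=11: L0/L1/L2 = -/F/- → run F
t=12: L0/L1/L2 = -/F/- → run F
t=13: L0/L1/L2 = -/F/- → run F
t=14: (idle)
t=15: (idle)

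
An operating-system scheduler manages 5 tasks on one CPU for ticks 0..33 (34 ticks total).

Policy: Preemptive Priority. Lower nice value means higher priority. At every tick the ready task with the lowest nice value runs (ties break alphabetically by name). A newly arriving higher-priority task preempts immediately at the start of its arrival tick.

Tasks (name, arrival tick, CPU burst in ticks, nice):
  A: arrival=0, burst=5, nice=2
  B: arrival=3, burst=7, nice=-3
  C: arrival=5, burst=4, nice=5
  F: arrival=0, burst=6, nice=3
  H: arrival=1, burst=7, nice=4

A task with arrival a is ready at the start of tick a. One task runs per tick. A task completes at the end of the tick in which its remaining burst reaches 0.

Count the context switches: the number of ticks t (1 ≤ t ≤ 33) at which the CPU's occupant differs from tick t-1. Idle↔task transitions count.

t=0: ready={A,F} → run A
t=1: ready={A,F,H} → run A
t=2: ready={A,F,H} → run A
t=3: ready={A,B,F,H} → run B
t=4: ready={A,B,F,H} → run B
t=5: ready={A,B,C,F,H} → run B
t=6: ready={A,B,C,F,H} → run B
t=7: ready={A,B,C,F,H} → run B
t=8: ready={A,B,C,F,H} → run B
t=9: ready={A,B,C,F,H} → run B
t=10: ready={A,C,F,H} → run A
t=11: ready={A,C,F,H} → run A
t=12: ready={C,F,H} → run F
t=13: ready={C,F,H} → run F
t=14: ready={C,F,H} → run F
t=15: ready={C,F,H} → run F
t=16: ready={C,F,H} → run F
t=17: ready={C,F,H} → run F
t=18: ready={C,H} → run H
t=19: ready={C,H} → run H
t=20: ready={C,H} → run H
t=21: ready={C,H} → run H
t=22: ready={C,H} → run H
t=23: ready={C,H} → run H
t=24: ready={C,H} → run H
t=25: ready={C} → run C
t=26: ready={C} → run C
t=27: ready={C} → run C
t=28: ready={C} → run C
t=29: (idle)
t=30: (idle)
t=31: (idle)
t=32: (idle)
t=33: (idle)

context switches = 6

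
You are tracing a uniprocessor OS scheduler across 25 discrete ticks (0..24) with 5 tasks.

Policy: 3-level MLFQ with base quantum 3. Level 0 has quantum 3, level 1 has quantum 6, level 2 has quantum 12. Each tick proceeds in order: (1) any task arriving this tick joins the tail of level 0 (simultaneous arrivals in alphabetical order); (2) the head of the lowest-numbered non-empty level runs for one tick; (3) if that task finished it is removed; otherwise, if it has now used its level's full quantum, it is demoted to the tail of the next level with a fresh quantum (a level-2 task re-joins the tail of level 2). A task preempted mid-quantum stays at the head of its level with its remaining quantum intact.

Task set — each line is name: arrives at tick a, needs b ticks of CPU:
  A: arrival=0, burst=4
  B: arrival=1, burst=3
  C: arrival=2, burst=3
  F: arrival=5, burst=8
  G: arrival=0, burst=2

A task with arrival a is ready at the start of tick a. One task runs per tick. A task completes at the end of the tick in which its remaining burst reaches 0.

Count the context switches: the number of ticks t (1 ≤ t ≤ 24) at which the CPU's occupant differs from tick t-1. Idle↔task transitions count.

t=0: L0/L1/L2 = AG/-/- → run A
t=1: L0/L1/L2 = AGB/-/- → run A
t=2: L0/L1/L2 = AGBC/-/- → run A
t=3: L0/L1/L2 = GBC/A/- → run G
t=4: L0/L1/L2 = GBC/A/- → run G
t=5: L0/L1/L2 = BCF/A/- → run B
t=6: L0/L1/L2 = BCF/A/- → run B
t=7: L0/L1/L2 = BCF/A/- → run B
t=8: L0/L1/L2 = CF/A/- → run C
t=9: L0/L1/L2 = CF/A/- → run C
t=10: L0/L1/L2 = CF/A/- → run C
t=11: L0/L1/L2 = F/A/- → run F
t=12: L0/L1/L2 = F/A/- → run F
t=13: L0/L1/L2 = F/A/- → run F
t=14: L0/L1/L2 = -/AF/- → run A
t=15: L0/L1/L2 = -/F/- → run F
t=16: L0/L1/L2 = -/F/- → run F
t=17: L0/L1/L2 = -/F/- → run F
t=18: L0/L1/L2 = -/F/- → run F
t=19: L0/L1/L2 = -/F/- → run F
t=20: (idle)
t=21: (idle)
t=22: (idle)
t=23: (idle)
t=24: (idle)

context switches = 7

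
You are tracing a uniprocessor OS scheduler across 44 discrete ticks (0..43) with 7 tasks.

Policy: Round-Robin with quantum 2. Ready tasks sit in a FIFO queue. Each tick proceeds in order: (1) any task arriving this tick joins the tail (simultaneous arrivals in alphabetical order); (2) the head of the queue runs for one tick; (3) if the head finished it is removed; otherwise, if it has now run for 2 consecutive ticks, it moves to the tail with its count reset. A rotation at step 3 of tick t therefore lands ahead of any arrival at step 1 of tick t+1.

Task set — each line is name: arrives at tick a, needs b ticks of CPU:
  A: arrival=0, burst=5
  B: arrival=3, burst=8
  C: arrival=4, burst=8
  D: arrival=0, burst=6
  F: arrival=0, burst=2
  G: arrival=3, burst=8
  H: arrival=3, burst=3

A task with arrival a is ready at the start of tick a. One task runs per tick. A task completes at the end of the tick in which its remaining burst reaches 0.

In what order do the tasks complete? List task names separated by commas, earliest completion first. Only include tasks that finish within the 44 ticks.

t=0: queue=[A,D,F] q_used=0 → run A
t=1: queue=[A,D,F] q_used=1 → run A
t=2: queue=[D,F,A] q_used=0 → run D
t=3: queue=[D,F,A,B,G,H] q_used=1 → run D
t=4: queue=[F,A,B,G,H,D,C] q_used=0 → run F
t=5: queue=[F,A,B,G,H,D,C] q_used=1 → run F
t=6: queue=[A,B,G,H,D,C] q_used=0 → run A
t=7: queue=[A,B,G,H,D,C] q_used=1 → run A
t=8: queue=[B,G,H,D,C,A] q_used=0 → run B
t=9: queue=[B,G,H,D,C,A] q_used=1 → run B
t=10: queue=[G,H,D,C,A,B] q_used=0 → run G
t=11: queue=[G,H,D,C,A,B] q_used=1 → run G
t=12: queue=[H,D,C,A,B,G] q_used=0 → run H
t=13: queue=[H,D,C,A,B,G] q_used=1 → run H
t=14: queue=[D,C,A,B,G,H] q_used=0 → run D
t=15: queue=[D,C,A,B,G,H] q_used=1 → run D
t=16: queue=[C,A,B,G,H,D] q_used=0 → run C
t=17: queue=[C,A,B,G,H,D] q_used=1 → run C
t=18: queue=[A,B,G,H,D,C] q_used=0 → run A
t=19: queue=[B,G,H,D,C] q_used=0 → run B
t=20: queue=[B,G,H,D,C] q_used=1 → run B
t=21: queue=[G,H,D,C,B] q_used=0 → run G
t=22: queue=[G,H,D,C,B] q_used=1 → run G
t=23: queue=[H,D,C,B,G] q_used=0 → run H
t=24: queue=[D,C,B,G] q_used=0 → run D
t=25: queue=[D,C,B,G] q_used=1 → run D
t=26: queue=[C,B,G] q_used=0 → run C
t=27: queue=[C,B,G] q_used=1 → run C
t=28: queue=[B,G,C] q_used=0 → run B
t=29: queue=[B,G,C] q_used=1 → run B
t=30: queue=[G,C,B] q_used=0 → run G
t=31: queue=[G,C,B] q_used=1 → run G
t=32: queue=[C,B,G] q_used=0 → run C
t=33: queue=[C,B,G] q_used=1 → run C
t=34: queue=[B,G,C] q_used=0 → run B
t=35: queue=[B,G,C] q_used=1 → run B
t=36: queue=[G,C] q_used=0 → run G
t=37: queue=[G,C] q_used=1 → run G
t=38: queue=[C] q_used=0 → run C
t=39: queue=[C] q_used=1 → run C
t=40: (idle)
t=41: (idle)
t=42: (idle)
t=43: (idle)

completion order = F, A, H, D, B, G, C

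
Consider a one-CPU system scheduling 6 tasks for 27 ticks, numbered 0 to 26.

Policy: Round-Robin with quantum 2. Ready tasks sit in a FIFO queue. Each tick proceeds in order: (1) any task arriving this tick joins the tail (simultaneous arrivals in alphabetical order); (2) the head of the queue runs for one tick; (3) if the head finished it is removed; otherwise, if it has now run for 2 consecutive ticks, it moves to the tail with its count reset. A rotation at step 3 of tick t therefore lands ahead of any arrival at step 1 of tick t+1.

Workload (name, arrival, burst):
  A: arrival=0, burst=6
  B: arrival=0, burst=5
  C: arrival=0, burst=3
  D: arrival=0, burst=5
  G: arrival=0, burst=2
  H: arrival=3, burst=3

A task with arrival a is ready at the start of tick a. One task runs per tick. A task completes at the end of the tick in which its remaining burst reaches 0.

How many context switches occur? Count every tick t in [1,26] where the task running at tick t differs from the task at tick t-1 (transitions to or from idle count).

context switches = 14

t=0: queue=[A,B,C,D,G] q_used=0 → run A
t=1: queue=[A,B,C,D,G] q_used=1 → run A
t=2: queue=[B,C,D,G,A] q_used=0 → run B
t=3: queue=[B,C,D,G,A,H] q_used=1 → run B
t=4: queue=[C,D,G,A,H,B] q_used=0 → run C
t=5: queue=[C,D,G,A,H,B] q_used=1 → run C
t=6: queue=[D,G,A,H,B,C] q_used=0 → run D
t=7: queue=[D,G,A,H,B,C] q_used=1 → run D
t=8: queue=[G,A,H,B,C,D] q_used=0 → run G
t=9: queue=[G,A,H,B,C,D] q_used=1 → run G
t=10: queue=[A,H,B,C,D] q_used=0 → run A
t=11: queue=[A,H,B,C,D] q_used=1 → run A
t=12: queue=[H,B,C,D,A] q_used=0 → run H
t=13: queue=[H,B,C,D,A] q_used=1 → run H
t=14: queue=[B,C,D,A,H] q_used=0 → run B
t=15: queue=[B,C,D,A,H] q_used=1 → run B
t=16: queue=[C,D,A,H,B] q_used=0 → run C
t=17: queue=[D,A,H,B] q_used=0 → run D
t=18: queue=[D,A,H,B] q_used=1 → run D
t=19: queue=[A,H,B,D] q_used=0 → run A
t=20: queue=[A,H,B,D] q_used=1 → run A
t=21: queue=[H,B,D] q_used=0 → run H
t=22: queue=[B,D] q_used=0 → run B
t=23: queue=[D] q_used=0 → run D
t=24: (idle)
t=25: (idle)
t=26: (idle)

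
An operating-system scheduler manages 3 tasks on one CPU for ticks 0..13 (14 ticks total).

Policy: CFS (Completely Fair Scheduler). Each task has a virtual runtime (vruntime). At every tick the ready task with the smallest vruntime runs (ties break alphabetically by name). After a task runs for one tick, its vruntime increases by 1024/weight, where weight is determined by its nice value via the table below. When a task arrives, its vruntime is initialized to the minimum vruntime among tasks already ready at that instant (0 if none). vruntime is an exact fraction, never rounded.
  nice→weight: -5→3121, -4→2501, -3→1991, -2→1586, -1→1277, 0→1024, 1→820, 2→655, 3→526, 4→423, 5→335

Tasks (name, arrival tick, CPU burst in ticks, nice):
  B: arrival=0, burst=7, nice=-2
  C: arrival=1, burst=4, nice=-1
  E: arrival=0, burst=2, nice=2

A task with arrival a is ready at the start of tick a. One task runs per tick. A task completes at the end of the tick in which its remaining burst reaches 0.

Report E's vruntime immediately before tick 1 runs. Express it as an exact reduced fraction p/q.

vruntime(E, start of tick 1) = 0/1

t=0: vr[B=0 E=0] → run B
t=1: vr[B=512/793 C=0 E=0] → run C
t=2: vr[B=512/793 C=1024/1277 E=0] → run E
t=3: vr[B=512/793 C=1024/1277 E=1024/655] → run B
t=4: vr[B=1024/793 C=1024/1277 E=1024/655] → run C
t=5: vr[B=1024/793 C=2048/1277 E=1024/655] → run B
t=6: vr[B=1536/793 C=2048/1277 E=1024/655] → run E
t=7: vr[B=1536/793 C=2048/1277] → run C
t=8: vr[B=1536/793 C=3072/1277] → run B
t=9: vr[B=2048/793 C=3072/1277] → run C
t=10: vr[B=2048/793] → run B
t=11: vr[B=2560/793] → run B
t=12: vr[B=3072/793] → run B
t=13: (idle)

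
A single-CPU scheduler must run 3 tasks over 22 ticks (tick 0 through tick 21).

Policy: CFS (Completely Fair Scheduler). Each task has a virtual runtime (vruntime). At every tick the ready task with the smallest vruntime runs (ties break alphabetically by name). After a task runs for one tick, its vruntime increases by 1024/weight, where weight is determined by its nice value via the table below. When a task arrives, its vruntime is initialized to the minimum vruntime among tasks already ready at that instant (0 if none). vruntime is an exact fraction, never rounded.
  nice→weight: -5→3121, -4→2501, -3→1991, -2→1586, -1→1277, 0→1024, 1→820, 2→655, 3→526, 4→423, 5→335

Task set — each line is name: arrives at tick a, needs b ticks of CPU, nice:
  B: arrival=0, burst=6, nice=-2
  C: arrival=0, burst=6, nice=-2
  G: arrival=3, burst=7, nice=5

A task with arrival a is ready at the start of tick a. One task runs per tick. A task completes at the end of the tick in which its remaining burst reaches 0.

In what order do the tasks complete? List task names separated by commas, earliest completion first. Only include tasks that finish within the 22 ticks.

t=0: vr[B=0 C=0] → run B
t=1: vr[B=512/793 C=0] → run C
t=2: vr[B=512/793 C=512/793] → run B
t=3: vr[B=1024/793 C=512/793 G=512/793] → run C
t=4: vr[B=1024/793 C=1024/793 G=512/793] → run G
t=5: vr[B=1024/793 C=1024/793 G=983552/265655] → run B
t=6: vr[B=1536/793 C=1024/793 G=983552/265655] → run C
t=7: vr[B=1536/793 C=1536/793 G=983552/265655] → run B
t=8: vr[B=2048/793 C=1536/793 G=983552/265655] → run C
t=9: vr[B=2048/793 C=2048/793 G=983552/265655] → run B
t=10: vr[B=2560/793 C=2048/793 G=983552/265655] → run C
t=11: vr[B=2560/793 C=2560/793 G=983552/265655] → run B
t=12: vr[C=2560/793 G=983552/265655] → run C
t=13: vr[G=983552/265655] → run G
t=14: vr[G=1795584/265655] → run G
t=15: vr[G=2607616/265655] → run G
t=16: vr[G=3419648/265655] → run G
t=17: vr[G=846336/53131] → run G
t=18: vr[G=5043712/265655] → run G
t=19: (idle)
t=20: (idle)
t=21: (idle)

completion order = B, C, G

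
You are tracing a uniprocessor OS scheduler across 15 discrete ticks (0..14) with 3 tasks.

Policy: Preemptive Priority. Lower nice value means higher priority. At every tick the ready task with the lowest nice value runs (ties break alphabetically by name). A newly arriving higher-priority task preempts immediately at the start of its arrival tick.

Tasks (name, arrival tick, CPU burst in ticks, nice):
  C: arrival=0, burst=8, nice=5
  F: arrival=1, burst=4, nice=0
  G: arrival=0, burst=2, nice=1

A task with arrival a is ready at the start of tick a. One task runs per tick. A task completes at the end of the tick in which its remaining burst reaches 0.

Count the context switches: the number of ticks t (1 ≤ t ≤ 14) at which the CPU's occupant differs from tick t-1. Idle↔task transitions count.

context switches = 4

t=0: ready={C,G} → run G
t=1: ready={C,F,G} → run F
t=2: ready={C,F,G} → run F
t=3: ready={C,F,G} → run F
t=4: ready={C,F,G} → run F
t=5: ready={C,G} → run G
t=6: ready={C} → run C
t=7: ready={C} → run C
t=8: ready={C} → run C
t=9: ready={C} → run C
t=10: ready={C} → run C
t=11: ready={C} → run C
t=12: ready={C} → run C
t=13: ready={C} → run C
t=14: (idle)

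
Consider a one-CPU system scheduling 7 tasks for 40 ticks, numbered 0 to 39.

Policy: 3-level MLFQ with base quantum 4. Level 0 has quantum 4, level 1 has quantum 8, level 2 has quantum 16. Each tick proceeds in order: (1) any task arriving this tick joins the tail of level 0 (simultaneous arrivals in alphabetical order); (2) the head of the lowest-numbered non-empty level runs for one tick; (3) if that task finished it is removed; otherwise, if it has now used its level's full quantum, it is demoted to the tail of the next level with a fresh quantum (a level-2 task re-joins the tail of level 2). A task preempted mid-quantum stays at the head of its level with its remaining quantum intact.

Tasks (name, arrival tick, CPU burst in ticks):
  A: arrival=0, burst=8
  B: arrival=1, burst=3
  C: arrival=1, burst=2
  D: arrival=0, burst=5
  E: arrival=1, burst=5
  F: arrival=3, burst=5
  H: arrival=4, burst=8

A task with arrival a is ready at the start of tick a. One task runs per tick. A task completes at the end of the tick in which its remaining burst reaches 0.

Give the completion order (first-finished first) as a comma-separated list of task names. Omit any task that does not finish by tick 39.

completion order = B, C, A, D, E, F, H

t=0: L0/L1/L2 = AD/-/- → run A
t=1: L0/L1/L2 = ADBCE/-/- → run A
t=2: L0/L1/L2 = ADBCE/-/- → run A
t=3: L0/L1/L2 = ADBCEF/-/- → run A
t=4: L0/L1/L2 = DBCEFH/A/- → run D
t=5: L0/L1/L2 = DBCEFH/A/- → run D
t=6: L0/L1/L2 = DBCEFH/A/- → run D
t=7: L0/L1/L2 = DBCEFH/A/- → run D
t=8: L0/L1/L2 = BCEFH/AD/- → run B
t=9: L0/L1/L2 = BCEFH/AD/- → run B
t=10: L0/L1/L2 = BCEFH/AD/- → run B
t=11: L0/L1/L2 = CEFH/AD/- → run C
t=12: L0/L1/L2 = CEFH/AD/- → run C
t=13: L0/L1/L2 = EFH/AD/- → run E
t=14: L0/L1/L2 = EFH/AD/- → run E
t=15: L0/L1/L2 = EFH/AD/- → run E
t=16: L0/L1/L2 = EFH/AD/- → run E
t=17: L0/L1/L2 = FH/ADE/- → run F
t=18: L0/L1/L2 = FH/ADE/- → run F
t=19: L0/L1/L2 = FH/ADE/- → run F
t=20: L0/L1/L2 = FH/ADE/- → run F
t=21: L0/L1/L2 = H/ADEF/- → run H
t=22: L0/L1/L2 = H/ADEF/- → run H
t=23: L0/L1/L2 = H/ADEF/- → run H
t=24: L0/L1/L2 = H/ADEF/- → run H
t=25: L0/L1/L2 = -/ADEFH/- → run A
t=26: L0/L1/L2 = -/ADEFH/- → run A
t=27: L0/L1/L2 = -/ADEFH/- → run A
t=28: L0/L1/L2 = -/ADEFH/- → run A
t=29: L0/L1/L2 = -/DEFH/- → run D
t=30: L0/L1/L2 = -/EFH/- → run E
t=31: L0/L1/L2 = -/FH/- → run F
t=32: L0/L1/L2 = -/H/- → run H
t=33: L0/L1/L2 = -/H/- → run H
t=34: L0/L1/L2 = -/H/- → run H
t=35: L0/L1/L2 = -/H/- → run H
t=36: (idle)
t=37: (idle)
t=38: (idle)
t=39: (idle)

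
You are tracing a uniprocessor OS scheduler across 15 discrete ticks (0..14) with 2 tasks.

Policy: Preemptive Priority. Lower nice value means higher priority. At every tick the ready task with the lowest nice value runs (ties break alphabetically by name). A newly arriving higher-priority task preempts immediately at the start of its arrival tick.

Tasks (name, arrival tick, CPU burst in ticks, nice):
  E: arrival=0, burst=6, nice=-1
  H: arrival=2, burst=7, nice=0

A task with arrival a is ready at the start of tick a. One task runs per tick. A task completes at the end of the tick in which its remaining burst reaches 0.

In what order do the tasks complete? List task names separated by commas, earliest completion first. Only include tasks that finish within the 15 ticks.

completion order = E, H

t=0: ready={E} → run E
t=1: ready={E} → run E
t=2: ready={E,H} → run E
t=3: ready={E,H} → run E
t=4: ready={E,H} → run E
t=5: ready={E,H} → run E
t=6: ready={H} → run H
t=7: ready={H} → run H
t=8: ready={H} → run H
t=9: ready={H} → run H
t=10: ready={H} → run H
t=11: ready={H} → run H
t=12: ready={H} → run H
t=13: (idle)
t=14: (idle)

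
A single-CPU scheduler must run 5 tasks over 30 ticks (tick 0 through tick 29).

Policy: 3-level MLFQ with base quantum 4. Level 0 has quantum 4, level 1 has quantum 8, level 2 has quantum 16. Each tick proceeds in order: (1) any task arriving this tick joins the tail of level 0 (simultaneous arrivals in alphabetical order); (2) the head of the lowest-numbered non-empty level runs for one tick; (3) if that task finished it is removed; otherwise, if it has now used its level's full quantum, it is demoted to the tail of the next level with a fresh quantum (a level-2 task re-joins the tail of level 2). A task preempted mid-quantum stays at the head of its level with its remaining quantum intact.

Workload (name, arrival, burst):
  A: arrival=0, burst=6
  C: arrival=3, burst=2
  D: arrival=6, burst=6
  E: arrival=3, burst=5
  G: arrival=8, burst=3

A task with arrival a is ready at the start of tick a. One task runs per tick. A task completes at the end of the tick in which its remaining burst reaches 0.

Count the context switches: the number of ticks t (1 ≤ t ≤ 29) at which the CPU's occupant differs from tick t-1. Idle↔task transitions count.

t=0: L0/L1/L2 = A/-/- → run A
t=1: L0/L1/L2 = A/-/- → run A
t=2: L0/L1/L2 = A/-/- → run A
t=3: L0/L1/L2 = ACE/-/- → run A
t=4: L0/L1/L2 = CE/A/- → run C
t=5: L0/L1/L2 = CE/A/- → run C
t=6: L0/L1/L2 = ED/A/- → run E
t=7: L0/L1/L2 = ED/A/- → run E
t=8: L0/L1/L2 = EDG/A/- → run E
t=9: L0/L1/L2 = EDG/A/- → run E
t=10: L0/L1/L2 = DG/AE/- → run D
t=11: L0/L1/L2 = DG/AE/- → run D
t=12: L0/L1/L2 = DG/AE/- → run D
t=13: L0/L1/L2 = DG/AE/- → run D
t=14: L0/L1/L2 = G/AED/- → run G
t=15: L0/L1/L2 = G/AED/- → run G
t=16: L0/L1/L2 = G/AED/- → run G
t=17: L0/L1/L2 = -/AED/- → run A
t=18: L0/L1/L2 = -/AED/- → run A
t=19: L0/L1/L2 = -/ED/- → run E
t=20: L0/L1/L2 = -/D/- → run D
t=21: L0/L1/L2 = -/D/- → run D
t=22: (idle)
t=23: (idle)
t=24: (idle)
t=25: (idle)
t=26: (idle)
t=27: (idle)
t=28: (idle)
t=29: (idle)

context switches = 8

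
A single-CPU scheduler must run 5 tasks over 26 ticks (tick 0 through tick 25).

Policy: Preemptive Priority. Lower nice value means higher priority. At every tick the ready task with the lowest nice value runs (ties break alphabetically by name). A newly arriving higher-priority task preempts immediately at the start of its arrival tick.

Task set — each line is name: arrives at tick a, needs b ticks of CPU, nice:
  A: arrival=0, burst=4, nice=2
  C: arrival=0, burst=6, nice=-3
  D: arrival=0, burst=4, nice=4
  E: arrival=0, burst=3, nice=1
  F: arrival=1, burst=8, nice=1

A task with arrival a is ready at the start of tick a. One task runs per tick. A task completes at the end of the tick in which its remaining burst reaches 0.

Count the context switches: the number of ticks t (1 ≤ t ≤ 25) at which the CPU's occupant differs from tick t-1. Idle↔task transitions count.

t=0: ready={A,C,D,E} → run C
t=1: ready={A,C,D,E,F} → run C
t=2: ready={A,C,D,E,F} → run C
t=3: ready={A,C,D,E,F} → run C
t=4: ready={A,C,D,E,F} → run C
t=5: ready={A,C,D,E,F} → run C
t=6: ready={A,D,E,F} → run E
t=7: ready={A,D,E,F} → run E
t=8: ready={A,D,E,F} → run E
t=9: ready={A,D,F} → run F
t=10: ready={A,D,F} → run F
t=11: ready={A,D,F} → run F
t=12: ready={A,D,F} → run F
t=13: ready={A,D,F} → run F
t=14: ready={A,D,F} → run F
t=15: ready={A,D,F} → run F
t=16: ready={A,D,F} → run F
t=17: ready={A,D} → run A
t=18: ready={A,D} → run A
t=19: ready={A,D} → run A
t=20: ready={A,D} → run A
t=21: ready={D} → run D
t=22: ready={D} → run D
t=23: ready={D} → run D
t=24: ready={D} → run D
t=25: (idle)

context switches = 5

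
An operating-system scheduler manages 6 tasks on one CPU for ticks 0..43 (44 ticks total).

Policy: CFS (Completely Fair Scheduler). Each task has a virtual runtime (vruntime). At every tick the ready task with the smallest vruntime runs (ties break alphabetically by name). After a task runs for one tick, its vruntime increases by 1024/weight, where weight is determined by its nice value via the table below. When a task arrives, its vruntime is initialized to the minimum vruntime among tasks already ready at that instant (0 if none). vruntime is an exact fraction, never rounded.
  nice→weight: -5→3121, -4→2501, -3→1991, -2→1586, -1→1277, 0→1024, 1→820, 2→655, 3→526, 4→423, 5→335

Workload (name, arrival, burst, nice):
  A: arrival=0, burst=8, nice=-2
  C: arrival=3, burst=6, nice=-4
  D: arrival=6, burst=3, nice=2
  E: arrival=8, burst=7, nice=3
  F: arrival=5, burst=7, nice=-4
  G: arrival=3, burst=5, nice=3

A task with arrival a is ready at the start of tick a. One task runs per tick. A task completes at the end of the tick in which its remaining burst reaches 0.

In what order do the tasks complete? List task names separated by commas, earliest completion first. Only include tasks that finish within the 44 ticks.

t=0: vr[A=0] → run A
t=1: vr[A=512/793] → run A
t=2: vr[A=1024/793] → run A
t=3: vr[A=1536/793 C=1536/793 G=1536/793] → run A
t=4: vr[A=2048/793 C=1536/793 G=1536/793] → run C
t=5: vr[A=2048/793 C=76288/32513 F=1536/793 G=1536/793] → run F
t=6: vr[A=2048/793 C=76288/32513 D=1536/793 F=76288/32513 G=1536/793] → run D
t=7: vr[A=2048/793 C=76288/32513 D=1818112/519415 F=76288/32513 G=1536/793] → run G
t=8: vr[A=2048/793 C=76288/32513 D=1818112/519415 E=76288/32513 F=76288/32513 G=809984/208559] → run C
t=9: vr[A=2048/793 C=89600/32513 D=1818112/519415 E=76288/32513 F=76288/32513 G=809984/208559] → run E
t=10: vr[A=2048/793 C=89600/32513 D=1818112/519415 E=36710400/8550919 F=76288/32513 G=809984/208559] → run F
t=11: vr[A=2048/793 C=89600/32513 D=1818112/519415 E=36710400/8550919 F=89600/32513 G=809984/208559] → run A
t=12: vr[A=2560/793 C=89600/32513 D=1818112/519415 E=36710400/8550919 F=89600/32513 G=809984/208559] → run C
t=13: vr[A=2560/793 C=102912/32513 D=1818112/519415 E=36710400/8550919 F=89600/32513 G=809984/208559] → run F
t=14: vr[A=2560/793 C=102912/32513 D=1818112/519415 E=36710400/8550919 F=102912/32513 G=809984/208559] → run C
t=15: vr[A=2560/793 C=116224/32513 D=1818112/519415 E=36710400/8550919 F=102912/32513 G=809984/208559] → run F
t=16: vr[A=2560/793 C=116224/32513 D=1818112/519415 E=36710400/8550919 F=116224/32513 G=809984/208559] → run A
t=17: vr[A=3072/793 C=116224/32513 D=1818112/519415 E=36710400/8550919 F=116224/32513 G=809984/208559] → run D
t=18: vr[A=3072/793 C=116224/32513 D=2630144/519415 E=36710400/8550919 F=116224/32513 G=809984/208559] → run C
t=19: vr[A=3072/793 C=129536/32513 D=2630144/519415 E=36710400/8550919 F=116224/32513 G=809984/208559] → run F
t=20: vr[A=3072/793 C=129536/32513 D=2630144/519415 E=36710400/8550919 F=129536/32513 G=809984/208559] → run A
t=21: vr[A=3584/793 C=129536/32513 D=2630144/519415 E=36710400/8550919 F=129536/32513 G=809984/208559] → run G
t=22: vr[A=3584/793 C=129536/32513 D=2630144/519415 E=36710400/8550919 F=129536/32513 G=1216000/208559] → run C
t=23: vr[A=3584/793 D=2630144/519415 E=36710400/8550919 F=129536/32513 G=1216000/208559] → run F
t=24: vr[A=3584/793 D=2630144/519415 E=36710400/8550919 F=142848/32513 G=1216000/208559] → run E
t=25: vr[A=3584/793 D=2630144/519415 E=53357056/8550919 F=142848/32513 G=1216000/208559] → run F
t=26: vr[A=3584/793 D=2630144/519415 E=53357056/8550919 G=1216000/208559] → run A
t=27: vr[D=2630144/519415 E=53357056/8550919 G=1216000/208559] → run D
t=28: vr[E=53357056/8550919 G=1216000/208559] → run G
t=29: vr[E=53357056/8550919 G=1622016/208559] → run E
t=30: vr[E=70003712/8550919 G=1622016/208559] → run G
t=31: vr[E=70003712/8550919 G=2028032/208559] → run E
t=32: vr[E=86650368/8550919 G=2028032/208559] → run G
t=33: vr[E=86650368/8550919] → run E
t=34: vr[E=103297024/8550919] → run E
t=35: vr[E=119943680/8550919] → run E
t=36: (idle)
t=37: (idle)
t=38: (idle)
t=39: (idle)
t=40: (idle)
t=41: (idle)
t=42: (idle)
t=43: (idle)

completion order = C, F, A, D, G, E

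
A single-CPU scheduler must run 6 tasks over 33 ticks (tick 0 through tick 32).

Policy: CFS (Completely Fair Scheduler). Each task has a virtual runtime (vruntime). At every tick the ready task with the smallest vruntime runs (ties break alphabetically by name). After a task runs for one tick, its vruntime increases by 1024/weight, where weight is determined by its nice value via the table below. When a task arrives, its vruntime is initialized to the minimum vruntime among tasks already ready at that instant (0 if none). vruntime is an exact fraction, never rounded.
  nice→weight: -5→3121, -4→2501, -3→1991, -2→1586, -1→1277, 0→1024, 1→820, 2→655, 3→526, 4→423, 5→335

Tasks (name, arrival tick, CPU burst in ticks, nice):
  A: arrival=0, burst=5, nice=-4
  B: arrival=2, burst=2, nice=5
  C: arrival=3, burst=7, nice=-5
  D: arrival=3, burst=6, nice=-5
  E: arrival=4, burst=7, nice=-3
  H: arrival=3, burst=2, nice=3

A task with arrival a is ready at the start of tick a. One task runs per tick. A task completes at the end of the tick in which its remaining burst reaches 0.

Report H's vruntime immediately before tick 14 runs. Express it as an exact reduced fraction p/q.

vruntime(H, start of tick 14) = 1819136/657763

t=0: vr[A=0] → run A
t=1: vr[A=1024/2501] → run A
t=2: vr[A=2048/2501 B=2048/2501] → run A
t=3: vr[A=3072/2501 B=2048/2501 C=2048/2501 D=2048/2501 H=2048/2501] → run B
t=4: vr[A=3072/2501 B=3247104/837835 C=2048/2501 D=2048/2501 E=2048/2501 H=2048/2501] → run C
t=5: vr[A=3072/2501 B=3247104/837835 C=8952832/7805621 D=2048/2501 E=2048/2501 H=2048/2501] → run D
t=6: vr[A=3072/2501 B=3247104/837835 C=8952832/7805621 D=8952832/7805621 E=2048/2501 H=2048/2501] → run E
t=7: vr[A=3072/2501 B=3247104/837835 C=8952832/7805621 D=8952832/7805621 E=6638592/4979491 H=2048/2501] → run H
t=8: vr[A=3072/2501 B=3247104/837835 C=8952832/7805621 D=8952832/7805621 E=6638592/4979491 H=1819136/657763] → run C
t=9: vr[A=3072/2501 B=3247104/837835 C=11513856/7805621 D=8952832/7805621 E=6638592/4979491 H=1819136/657763] → run D
t=10: vr[A=3072/2501 B=3247104/837835 C=11513856/7805621 D=11513856/7805621 E=6638592/4979491 H=1819136/657763] → run A
t=11: vr[A=4096/2501 B=3247104/837835 C=11513856/7805621 D=11513856/7805621 E=6638592/4979491 H=1819136/657763] → run E
t=12: vr[A=4096/2501 B=3247104/837835 C=11513856/7805621 D=11513856/7805621 E=9199616/4979491 H=1819136/657763] → run C
t=13: vr[A=4096/2501 B=3247104/837835 C=14074880/7805621 D=11513856/7805621 E=9199616/4979491 H=1819136/657763] → run D
t=14: vr[A=4096/2501 B=3247104/837835 C=14074880/7805621 D=14074880/7805621 E=9199616/4979491 H=1819136/657763] → run A
t=15: vr[B=3247104/837835 C=14074880/7805621 D=14074880/7805621 E=9199616/4979491 H=1819136/657763] → run C
t=16: vr[B=3247104/837835 C=16635904/7805621 D=14074880/7805621 E=9199616/4979491 H=1819136/657763] → run D
t=17: vr[B=3247104/837835 C=16635904/7805621 D=16635904/7805621 E=9199616/4979491 H=1819136/657763] → run E
t=18: vr[B=3247104/837835 C=16635904/7805621 D=16635904/7805621 E=11760640/4979491 H=1819136/657763] → run C
t=19: vr[B=3247104/837835 C=19196928/7805621 D=16635904/7805621 E=11760640/4979491 H=1819136/657763] → run D
t=20: vr[B=3247104/837835 C=19196928/7805621 D=19196928/7805621 E=11760640/4979491 H=1819136/657763] → run E
t=21: vr[B=3247104/837835 C=19196928/7805621 D=19196928/7805621 E=14321664/4979491 H=1819136/657763] → run C
t=22: vr[B=3247104/837835 C=21757952/7805621 D=19196928/7805621 E=14321664/4979491 H=1819136/657763] → run D
t=23: vr[B=3247104/837835 C=21757952/7805621 E=14321664/4979491 H=1819136/657763] → run H
t=24: vr[B=3247104/837835 C=21757952/7805621 E=14321664/4979491] → run C
t=25: vr[B=3247104/837835 E=14321664/4979491] → run E
t=26: vr[B=3247104/837835 E=16882688/4979491] → run E
t=27: vr[B=3247104/837835 E=19443712/4979491] → run B
t=28: vr[E=19443712/4979491] → run E
t=29: (idle)
t=30: (idle)
t=31: (idle)
t=32: (idle)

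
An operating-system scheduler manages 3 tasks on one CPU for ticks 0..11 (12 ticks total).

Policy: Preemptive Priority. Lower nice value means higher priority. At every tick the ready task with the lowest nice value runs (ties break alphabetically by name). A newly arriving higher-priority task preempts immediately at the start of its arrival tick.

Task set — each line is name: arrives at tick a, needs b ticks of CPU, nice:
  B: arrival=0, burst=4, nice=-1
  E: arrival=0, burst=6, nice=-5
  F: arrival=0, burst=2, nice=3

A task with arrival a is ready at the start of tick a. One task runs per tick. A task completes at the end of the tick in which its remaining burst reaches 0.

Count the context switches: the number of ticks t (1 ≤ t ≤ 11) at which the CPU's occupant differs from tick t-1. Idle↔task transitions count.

context switches = 2

t=0: ready={B,E,F} → run E
t=1: ready={B,E,F} → run E
t=2: ready={B,E,F} → run E
t=3: ready={B,E,F} → run E
t=4: ready={B,E,F} → run E
t=5: ready={B,E,F} → run E
t=6: ready={B,F} → run B
t=7: ready={B,F} → run B
t=8: ready={B,F} → run B
t=9: ready={B,F} → run B
t=10: ready={F} → run F
t=11: ready={F} → run F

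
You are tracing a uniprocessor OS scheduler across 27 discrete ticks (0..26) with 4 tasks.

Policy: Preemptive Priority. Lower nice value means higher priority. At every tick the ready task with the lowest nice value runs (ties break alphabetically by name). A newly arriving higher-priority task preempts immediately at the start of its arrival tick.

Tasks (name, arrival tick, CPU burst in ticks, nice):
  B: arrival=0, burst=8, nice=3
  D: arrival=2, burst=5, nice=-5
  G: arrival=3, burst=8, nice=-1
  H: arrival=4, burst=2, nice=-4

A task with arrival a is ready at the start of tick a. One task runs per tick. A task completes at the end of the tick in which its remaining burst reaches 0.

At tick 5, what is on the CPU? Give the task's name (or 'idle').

running at tick 5 = D

t=0: ready={B} → run B
t=1: ready={B} → run B
t=2: ready={B,D} → run D
t=3: ready={B,D,G} → run D
t=4: ready={B,D,G,H} → run D
t=5: ready={B,D,G,H} → run D
t=6: ready={B,D,G,H} → run D
t=7: ready={B,G,H} → run H
t=8: ready={B,G,H} → run H
t=9: ready={B,G} → run G
t=10: ready={B,G} → run G
t=11: ready={B,G} → run G
t=12: ready={B,G} → run G
t=13: ready={B,G} → run G
t=14: ready={B,G} → run G
t=15: ready={B,G} → run G
t=16: ready={B,G} → run G
t=17: ready={B} → run B
t=18: ready={B} → run B
t=19: ready={B} → run B
t=20: ready={B} → run B
t=21: ready={B} → run B
t=22: ready={B} → run B
t=23: (idle)
t=24: (idle)
t=25: (idle)
t=26: (idle)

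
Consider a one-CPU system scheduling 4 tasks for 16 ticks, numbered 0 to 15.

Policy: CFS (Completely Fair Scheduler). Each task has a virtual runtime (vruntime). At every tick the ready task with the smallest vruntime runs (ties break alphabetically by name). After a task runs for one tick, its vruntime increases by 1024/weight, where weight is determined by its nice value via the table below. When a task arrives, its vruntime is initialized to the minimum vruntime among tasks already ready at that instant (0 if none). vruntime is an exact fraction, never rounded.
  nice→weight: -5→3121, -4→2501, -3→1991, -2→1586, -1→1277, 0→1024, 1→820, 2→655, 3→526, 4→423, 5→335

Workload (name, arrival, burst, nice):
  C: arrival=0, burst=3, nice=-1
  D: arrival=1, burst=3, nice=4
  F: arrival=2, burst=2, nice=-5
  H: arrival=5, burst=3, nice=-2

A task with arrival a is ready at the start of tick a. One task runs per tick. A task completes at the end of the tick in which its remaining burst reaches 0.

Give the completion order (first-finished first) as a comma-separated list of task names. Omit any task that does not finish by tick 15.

completion order = F, C, H, D

t=0: vr[C=0] → run C
t=1: vr[C=1024/1277 D=1024/1277] → run C
t=2: vr[C=2048/1277 D=1024/1277 F=1024/1277] → run D
t=3: vr[C=2048/1277 D=1740800/540171 F=1024/1277] → run F
t=4: vr[C=2048/1277 D=1740800/540171 F=4503552/3985517] → run F
t=5: vr[C=2048/1277 D=1740800/540171 H=2048/1277] → run C
t=6: vr[D=1740800/540171 H=2048/1277] → run H
t=7: vr[D=1740800/540171 H=2277888/1012661] → run H
t=8: vr[D=1740800/540171 H=2931712/1012661] → run H
t=9: vr[D=1740800/540171] → run D
t=10: vr[D=3048448/540171] → run D
t=11: (idle)
t=12: (idle)
t=13: (idle)
t=14: (idle)
t=15: (idle)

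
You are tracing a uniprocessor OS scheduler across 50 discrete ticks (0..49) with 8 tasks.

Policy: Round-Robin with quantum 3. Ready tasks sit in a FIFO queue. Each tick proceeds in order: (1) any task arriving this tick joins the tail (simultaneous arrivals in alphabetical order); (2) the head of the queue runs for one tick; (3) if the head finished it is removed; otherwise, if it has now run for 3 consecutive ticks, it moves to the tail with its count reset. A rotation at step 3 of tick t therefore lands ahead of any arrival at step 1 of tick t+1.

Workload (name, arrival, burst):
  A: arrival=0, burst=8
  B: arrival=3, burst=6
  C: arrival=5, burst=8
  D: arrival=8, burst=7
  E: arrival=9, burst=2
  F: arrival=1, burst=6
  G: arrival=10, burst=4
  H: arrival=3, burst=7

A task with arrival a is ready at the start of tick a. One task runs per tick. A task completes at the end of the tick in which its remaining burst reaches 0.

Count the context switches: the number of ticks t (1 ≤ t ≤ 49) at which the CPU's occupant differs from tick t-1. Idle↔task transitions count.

context switches = 19

t=0: queue=[A] q_used=0 → run A
t=1: queue=[A,F] q_used=1 → run A
t=2: queue=[A,F] q_used=2 → run A
t=3: queue=[F,A,B,H] q_used=0 → run F
t=4: queue=[F,A,B,H] q_used=1 → run F
t=5: queue=[F,A,B,H,C] q_used=2 → run F
t=6: queue=[A,B,H,C,F] q_used=0 → run A
t=7: queue=[A,B,H,C,F] q_used=1 → run A
t=8: queue=[A,B,H,C,F,D] q_used=2 → run A
t=9: queue=[B,H,C,F,D,A,E] q_used=0 → run B
t=10: queue=[B,H,C,F,D,A,E,G] q_used=1 → run B
t=11: queue=[B,H,C,F,D,A,E,G] q_used=2 → run B
t=12: queue=[H,C,F,D,A,E,G,B] q_used=0 → run H
t=13: queue=[H,C,F,D,A,E,G,B] q_used=1 → run H
t=14: queue=[H,C,F,D,A,E,G,B] q_used=2 → run H
t=15: queue=[C,F,D,A,E,G,B,H] q_used=0 → run C
t=16: queue=[C,F,D,A,E,G,B,H] q_used=1 → run C
t=17: queue=[C,F,D,A,E,G,B,H] q_used=2 → run C
t=18: queue=[F,D,A,E,G,B,H,C] q_used=0 → run F
t=19: queue=[F,D,A,E,G,B,H,C] q_used=1 → run F
t=20: queue=[F,D,A,E,G,B,H,C] q_used=2 → run F
t=21: queue=[D,A,E,G,B,H,C] q_used=0 → run D
t=22: queue=[D,A,E,G,B,H,C] q_used=1 → run D
t=23: queue=[D,A,E,G,B,H,C] q_used=2 → run D
t=24: queue=[A,E,G,B,H,C,D] q_used=0 → run A
t=25: queue=[A,E,G,B,H,C,D] q_used=1 → run A
t=26: queue=[E,G,B,H,C,D] q_used=0 → run E
t=27: queue=[E,G,B,H,C,D] q_used=1 → run E
t=28: queue=[G,B,H,C,D] q_used=0 → run G
t=29: queue=[G,B,H,C,D] q_used=1 → run G
t=30: queue=[G,B,H,C,D] q_used=2 → run G
t=31: queue=[B,H,C,D,G] q_used=0 → run B
t=32: queue=[B,H,C,D,G] q_used=1 → run B
t=33: queue=[B,H,C,D,G] q_used=2 → run B
t=34: queue=[H,C,D,G] q_used=0 → run H
t=35: queue=[H,C,D,G] q_used=1 → run H
t=36: queue=[H,C,D,G] q_used=2 → run H
t=37: queue=[C,D,G,H] q_used=0 → run C
t=38: queue=[C,D,G,H] q_used=1 → run C
t=39: queue=[C,D,G,H] q_used=2 → run C
t=40: queue=[D,G,H,C] q_used=0 → run D
t=41: queue=[D,G,H,C] q_used=1 → run D
t=42: queue=[D,G,H,C] q_used=2 → run D
t=43: queue=[G,H,C,D] q_used=0 → run G
t=44: queue=[H,C,D] q_used=0 → run H
t=45: queue=[C,D] q_used=0 → run C
t=46: queue=[C,D] q_used=1 → run C
t=47: queue=[D] q_used=0 → run D
t=48: (idle)
t=49: (idle)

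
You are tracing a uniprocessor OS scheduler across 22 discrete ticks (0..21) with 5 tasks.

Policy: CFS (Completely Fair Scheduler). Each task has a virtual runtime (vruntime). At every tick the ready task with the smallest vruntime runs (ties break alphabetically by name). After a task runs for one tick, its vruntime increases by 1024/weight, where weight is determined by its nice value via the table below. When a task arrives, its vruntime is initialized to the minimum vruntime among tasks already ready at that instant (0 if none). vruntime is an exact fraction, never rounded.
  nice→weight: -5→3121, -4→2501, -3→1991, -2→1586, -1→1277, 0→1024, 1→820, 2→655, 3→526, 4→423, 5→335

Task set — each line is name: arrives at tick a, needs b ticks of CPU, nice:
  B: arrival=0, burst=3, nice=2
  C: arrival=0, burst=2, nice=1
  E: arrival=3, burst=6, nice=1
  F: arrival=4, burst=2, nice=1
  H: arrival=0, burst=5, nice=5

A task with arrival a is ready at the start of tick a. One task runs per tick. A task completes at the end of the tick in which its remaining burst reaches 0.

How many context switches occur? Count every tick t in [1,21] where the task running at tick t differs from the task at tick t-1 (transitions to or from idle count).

t=0: vr[B=0 C=0 H=0] → run B
t=1: vr[B=1024/655 C=0 H=0] → run C
t=2: vr[B=1024/655 C=256/205 H=0] → run H
t=3: vr[B=1024/655 C=256/205 E=256/205 H=1024/335] → run C
t=4: vr[B=1024/655 E=256/205 F=256/205 H=1024/335] → run E
t=5: vr[B=1024/655 E=512/205 F=256/205 H=1024/335] → run F
t=6: vr[B=1024/655 E=512/205 F=512/205 H=1024/335] → run B
t=7: vr[B=2048/655 E=512/205 F=512/205 H=1024/335] → run E
t=8: vr[B=2048/655 E=768/205 F=512/205 H=1024/335] → run F
t=9: vr[B=2048/655 E=768/205 H=1024/335] → run H
t=10: vr[B=2048/655 E=768/205 H=2048/335] → run B
t=11: vr[E=768/205 H=2048/335] → run E
t=12: vr[E=1024/205 H=2048/335] → run E
t=13: vr[E=256/41 H=2048/335] → run H
t=14: vr[E=256/41 H=3072/335] → run E
t=15: vr[E=1536/205 H=3072/335] → run E
t=16: vr[H=3072/335] → run H
t=17: vr[H=4096/335] → run H
t=18: (idle)
t=19: (idle)
t=20: (idle)
t=21: (idle)

context switches = 15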